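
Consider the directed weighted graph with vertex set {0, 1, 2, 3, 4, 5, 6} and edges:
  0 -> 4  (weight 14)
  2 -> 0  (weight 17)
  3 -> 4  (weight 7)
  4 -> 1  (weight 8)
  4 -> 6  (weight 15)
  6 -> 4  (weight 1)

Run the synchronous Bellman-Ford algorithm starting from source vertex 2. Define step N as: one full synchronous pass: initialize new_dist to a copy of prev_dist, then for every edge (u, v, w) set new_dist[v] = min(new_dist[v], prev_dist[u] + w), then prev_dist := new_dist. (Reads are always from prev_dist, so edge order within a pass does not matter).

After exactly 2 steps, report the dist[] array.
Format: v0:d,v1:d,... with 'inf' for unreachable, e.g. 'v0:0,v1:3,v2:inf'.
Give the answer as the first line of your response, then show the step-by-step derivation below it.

v0:17,v1:inf,v2:0,v3:inf,v4:31,v5:inf,v6:inf

step 1: dist = v0:17,v1:inf,v2:0,v3:inf,v4:inf,v5:inf,v6:inf
step 2: dist = v0:17,v1:inf,v2:0,v3:inf,v4:31,v5:inf,v6:inf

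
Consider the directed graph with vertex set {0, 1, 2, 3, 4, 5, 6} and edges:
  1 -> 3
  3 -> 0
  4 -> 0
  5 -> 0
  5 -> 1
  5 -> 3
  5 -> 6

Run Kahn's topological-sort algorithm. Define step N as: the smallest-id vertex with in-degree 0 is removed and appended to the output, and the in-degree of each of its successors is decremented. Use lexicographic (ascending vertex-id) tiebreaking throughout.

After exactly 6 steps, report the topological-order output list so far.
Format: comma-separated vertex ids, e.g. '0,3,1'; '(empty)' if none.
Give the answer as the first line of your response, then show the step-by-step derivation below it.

2,4,5,1,3,0

step 1: output 2; order=[2]; indeg=(3,1,0,2,0,0,1)
step 2: output 4; order=[2,4]; indeg=(2,1,0,2,0,0,1)
step 3: output 5; order=[2,4,5]; indeg=(1,0,0,1,0,0,0)
step 4: output 1; order=[2,4,5,1]; indeg=(1,0,0,0,0,0,0)
step 5: output 3; order=[2,4,5,1,3]; indeg=(0,0,0,0,0,0,0)
step 6: output 0; order=[2,4,5,1,3,0]; indeg=(0,0,0,0,0,0,0)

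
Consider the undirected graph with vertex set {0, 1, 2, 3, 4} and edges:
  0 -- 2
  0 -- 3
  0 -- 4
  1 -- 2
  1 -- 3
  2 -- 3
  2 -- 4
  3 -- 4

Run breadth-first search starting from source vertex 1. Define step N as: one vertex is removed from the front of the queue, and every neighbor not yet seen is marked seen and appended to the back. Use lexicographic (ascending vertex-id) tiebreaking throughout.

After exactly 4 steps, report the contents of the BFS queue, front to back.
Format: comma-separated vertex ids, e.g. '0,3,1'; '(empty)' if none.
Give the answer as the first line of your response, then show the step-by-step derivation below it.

4

step 1: dequeue 1; queue=[2,3]; order=1
step 2: dequeue 2; queue=[3,0,4]; order=1,2
step 3: dequeue 3; queue=[0,4]; order=1,2,3
step 4: dequeue 0; queue=[4]; order=1,2,3,0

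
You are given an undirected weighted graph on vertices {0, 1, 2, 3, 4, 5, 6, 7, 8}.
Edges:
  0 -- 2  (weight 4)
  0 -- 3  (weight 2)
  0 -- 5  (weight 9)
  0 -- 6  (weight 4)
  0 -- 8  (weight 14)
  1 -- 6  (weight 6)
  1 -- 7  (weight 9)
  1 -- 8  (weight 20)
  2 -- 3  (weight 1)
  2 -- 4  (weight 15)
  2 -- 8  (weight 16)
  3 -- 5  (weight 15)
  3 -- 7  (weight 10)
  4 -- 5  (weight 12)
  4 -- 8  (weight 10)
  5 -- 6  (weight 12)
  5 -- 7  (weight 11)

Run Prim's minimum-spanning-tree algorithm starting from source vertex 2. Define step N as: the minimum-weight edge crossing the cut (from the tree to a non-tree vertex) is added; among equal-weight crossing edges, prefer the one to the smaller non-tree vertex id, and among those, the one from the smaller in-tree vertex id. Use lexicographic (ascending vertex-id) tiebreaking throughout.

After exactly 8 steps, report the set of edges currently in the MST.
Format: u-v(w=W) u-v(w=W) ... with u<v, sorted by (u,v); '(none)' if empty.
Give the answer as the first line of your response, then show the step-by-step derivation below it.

0-3(w=2) 0-5(w=9) 0-6(w=4) 1-6(w=6) 1-7(w=9) 2-3(w=1) 4-5(w=12) 4-8(w=10)

step 1: add edge 2-3 (w=1); MST = {2-3(w=1)}
step 2: add edge 0-3 (w=2); MST = {0-3(w=2) 2-3(w=1)}
step 3: add edge 0-6 (w=4); MST = {0-3(w=2) 0-6(w=4) 2-3(w=1)}
step 4: add edge 1-6 (w=6); MST = {0-3(w=2) 0-6(w=4) 1-6(w=6) 2-3(w=1)}
step 5: add edge 0-5 (w=9); MST = {0-3(w=2) 0-5(w=9) 0-6(w=4) 1-6(w=6) 2-3(w=1)}
step 6: add edge 1-7 (w=9); MST = {0-3(w=2) 0-5(w=9) 0-6(w=4) 1-6(w=6) 1-7(w=9) 2-3(w=1)}
step 7: add edge 4-5 (w=12); MST = {0-3(w=2) 0-5(w=9) 0-6(w=4) 1-6(w=6) 1-7(w=9) 2-3(w=1) 4-5(w=12)}
step 8: add edge 4-8 (w=10); MST = {0-3(w=2) 0-5(w=9) 0-6(w=4) 1-6(w=6) 1-7(w=9) 2-3(w=1) 4-5(w=12) 4-8(w=10)}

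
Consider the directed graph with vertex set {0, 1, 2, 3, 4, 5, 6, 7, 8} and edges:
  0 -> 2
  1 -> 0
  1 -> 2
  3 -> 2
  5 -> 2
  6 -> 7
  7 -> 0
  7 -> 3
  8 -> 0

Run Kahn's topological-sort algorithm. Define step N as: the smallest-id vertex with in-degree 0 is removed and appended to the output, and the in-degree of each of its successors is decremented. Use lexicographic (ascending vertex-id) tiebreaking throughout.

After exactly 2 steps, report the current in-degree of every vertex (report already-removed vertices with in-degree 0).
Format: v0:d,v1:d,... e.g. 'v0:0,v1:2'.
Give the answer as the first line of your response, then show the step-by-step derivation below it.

v0:2,v1:0,v2:3,v3:1,v4:0,v5:0,v6:0,v7:1,v8:0

step 1: output 1; order=[1]; indeg=(2,0,3,1,0,0,0,1,0)
step 2: output 4; order=[1,4]; indeg=(2,0,3,1,0,0,0,1,0)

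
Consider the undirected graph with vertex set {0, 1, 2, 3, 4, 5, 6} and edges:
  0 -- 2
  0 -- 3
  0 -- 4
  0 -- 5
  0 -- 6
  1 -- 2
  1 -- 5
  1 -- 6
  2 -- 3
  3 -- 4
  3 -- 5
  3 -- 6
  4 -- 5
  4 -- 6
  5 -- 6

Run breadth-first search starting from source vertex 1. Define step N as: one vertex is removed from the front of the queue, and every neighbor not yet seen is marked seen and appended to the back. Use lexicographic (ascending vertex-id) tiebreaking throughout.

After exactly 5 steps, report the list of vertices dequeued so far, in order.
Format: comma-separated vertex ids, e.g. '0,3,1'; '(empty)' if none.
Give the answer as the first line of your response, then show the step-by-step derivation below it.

1,2,5,6,0

step 1: dequeue 1; queue=[2,5,6]; order=1
step 2: dequeue 2; queue=[5,6,0,3]; order=1,2
step 3: dequeue 5; queue=[6,0,3,4]; order=1,2,5
step 4: dequeue 6; queue=[0,3,4]; order=1,2,5,6
step 5: dequeue 0; queue=[3,4]; order=1,2,5,6,0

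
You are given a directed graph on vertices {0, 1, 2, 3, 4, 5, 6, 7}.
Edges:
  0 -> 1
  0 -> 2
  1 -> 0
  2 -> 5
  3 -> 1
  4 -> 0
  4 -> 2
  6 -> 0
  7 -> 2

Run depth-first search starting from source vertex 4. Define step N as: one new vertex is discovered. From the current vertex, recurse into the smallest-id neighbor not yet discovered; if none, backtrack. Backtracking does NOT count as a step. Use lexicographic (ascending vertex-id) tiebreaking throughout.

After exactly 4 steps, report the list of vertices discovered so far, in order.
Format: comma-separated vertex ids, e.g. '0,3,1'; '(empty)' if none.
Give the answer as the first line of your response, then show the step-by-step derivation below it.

4,0,1,2

step 1: discover 4; path=4; order=4
step 2: discover 0; path=4>0; order=4,0
step 3: discover 1; path=4>0>1; order=4,0,1
step 4: discover 2; path=4>0>2; order=4,0,1,2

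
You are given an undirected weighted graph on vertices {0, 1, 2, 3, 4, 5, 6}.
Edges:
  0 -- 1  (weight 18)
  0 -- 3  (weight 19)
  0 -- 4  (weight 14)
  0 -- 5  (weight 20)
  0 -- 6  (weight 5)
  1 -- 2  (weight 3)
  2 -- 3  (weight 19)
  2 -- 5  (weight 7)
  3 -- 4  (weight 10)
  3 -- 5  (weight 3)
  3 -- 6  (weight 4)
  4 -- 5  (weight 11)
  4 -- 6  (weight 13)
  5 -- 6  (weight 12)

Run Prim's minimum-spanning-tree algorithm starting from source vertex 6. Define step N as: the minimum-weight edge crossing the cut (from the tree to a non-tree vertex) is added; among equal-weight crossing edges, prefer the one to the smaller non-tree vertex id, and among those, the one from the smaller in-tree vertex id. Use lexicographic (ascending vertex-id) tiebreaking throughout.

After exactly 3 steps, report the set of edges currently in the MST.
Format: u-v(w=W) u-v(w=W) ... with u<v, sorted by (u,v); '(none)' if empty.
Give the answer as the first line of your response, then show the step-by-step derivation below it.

0-6(w=5) 3-5(w=3) 3-6(w=4)

step 1: add edge 3-6 (w=4); MST = {3-6(w=4)}
step 2: add edge 3-5 (w=3); MST = {3-5(w=3) 3-6(w=4)}
step 3: add edge 0-6 (w=5); MST = {0-6(w=5) 3-5(w=3) 3-6(w=4)}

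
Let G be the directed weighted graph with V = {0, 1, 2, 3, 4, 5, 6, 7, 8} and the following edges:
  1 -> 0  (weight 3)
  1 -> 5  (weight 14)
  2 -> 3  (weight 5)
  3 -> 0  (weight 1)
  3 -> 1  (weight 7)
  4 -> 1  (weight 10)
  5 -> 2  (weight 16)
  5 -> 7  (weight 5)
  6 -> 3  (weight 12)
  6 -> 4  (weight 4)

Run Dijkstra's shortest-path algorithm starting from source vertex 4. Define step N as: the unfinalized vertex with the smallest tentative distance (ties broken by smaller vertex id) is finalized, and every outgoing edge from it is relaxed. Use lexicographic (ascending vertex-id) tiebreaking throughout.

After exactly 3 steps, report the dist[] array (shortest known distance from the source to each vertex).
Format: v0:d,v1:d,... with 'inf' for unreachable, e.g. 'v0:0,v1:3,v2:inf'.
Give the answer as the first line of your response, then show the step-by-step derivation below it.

v0:13,v1:10,v2:inf,v3:inf,v4:0,v5:24,v6:inf,v7:inf,v8:inf

step 1: dist = v0:inf,v1:10,v2:inf,v3:inf,v4:0,v5:inf,v6:inf,v7:inf,v8:inf
step 2: dist = v0:13,v1:10,v2:inf,v3:inf,v4:0,v5:24,v6:inf,v7:inf,v8:inf
step 3: dist = v0:13,v1:10,v2:inf,v3:inf,v4:0,v5:24,v6:inf,v7:inf,v8:inf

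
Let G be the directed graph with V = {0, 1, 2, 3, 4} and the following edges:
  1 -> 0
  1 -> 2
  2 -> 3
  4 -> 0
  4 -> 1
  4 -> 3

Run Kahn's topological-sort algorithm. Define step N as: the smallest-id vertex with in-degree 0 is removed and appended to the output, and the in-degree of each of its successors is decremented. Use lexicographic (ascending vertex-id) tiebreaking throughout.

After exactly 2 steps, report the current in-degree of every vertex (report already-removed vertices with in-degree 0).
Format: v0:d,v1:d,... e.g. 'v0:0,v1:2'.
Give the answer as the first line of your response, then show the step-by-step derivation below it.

v0:0,v1:0,v2:0,v3:1,v4:0

step 1: output 4; order=[4]; indeg=(1,0,1,1,0)
step 2: output 1; order=[4,1]; indeg=(0,0,0,1,0)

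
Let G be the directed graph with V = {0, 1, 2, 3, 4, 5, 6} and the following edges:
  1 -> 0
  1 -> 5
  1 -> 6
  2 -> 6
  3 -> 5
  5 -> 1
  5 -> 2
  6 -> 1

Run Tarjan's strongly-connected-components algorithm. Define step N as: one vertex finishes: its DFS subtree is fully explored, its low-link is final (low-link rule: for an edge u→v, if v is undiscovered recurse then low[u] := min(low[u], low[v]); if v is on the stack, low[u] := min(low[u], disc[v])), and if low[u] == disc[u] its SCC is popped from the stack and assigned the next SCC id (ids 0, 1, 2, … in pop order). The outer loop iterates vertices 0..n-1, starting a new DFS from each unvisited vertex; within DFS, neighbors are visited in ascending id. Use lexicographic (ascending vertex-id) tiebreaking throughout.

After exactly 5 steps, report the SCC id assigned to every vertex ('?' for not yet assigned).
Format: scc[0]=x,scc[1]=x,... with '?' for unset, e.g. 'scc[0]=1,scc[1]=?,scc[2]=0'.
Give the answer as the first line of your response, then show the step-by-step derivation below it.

scc[0]=0,scc[1]=1,scc[2]=1,scc[3]=?,scc[4]=?,scc[5]=1,scc[6]=1

step 1: low=(low[0]=0,low[1]=?,low[2]=?,low[3]=?,low[4]=?,low[5]=?,low[6]=?); scc=(scc[0]=0,scc[1]=?,scc[2]=?,scc[3]=?,scc[4]=?,scc[5]=?,scc[6]=?)
step 2: low=(low[0]=0,low[1]=1,low[2]=3,low[3]=?,low[4]=?,low[5]=1,low[6]=1); scc=(scc[0]=0,scc[1]=?,scc[2]=?,scc[3]=?,scc[4]=?,scc[5]=?,scc[6]=?)
step 3: low=(low[0]=0,low[1]=1,low[2]=1,low[3]=?,low[4]=?,low[5]=1,low[6]=1); scc=(scc[0]=0,scc[1]=?,scc[2]=?,scc[3]=?,scc[4]=?,scc[5]=?,scc[6]=?)
step 4: low=(low[0]=0,low[1]=1,low[2]=1,low[3]=?,low[4]=?,low[5]=1,low[6]=1); scc=(scc[0]=0,scc[1]=?,scc[2]=?,scc[3]=?,scc[4]=?,scc[5]=?,scc[6]=?)
step 5: low=(low[0]=0,low[1]=1,low[2]=1,low[3]=?,low[4]=?,low[5]=1,low[6]=1); scc=(scc[0]=0,scc[1]=1,scc[2]=1,scc[3]=?,scc[4]=?,scc[5]=1,scc[6]=1)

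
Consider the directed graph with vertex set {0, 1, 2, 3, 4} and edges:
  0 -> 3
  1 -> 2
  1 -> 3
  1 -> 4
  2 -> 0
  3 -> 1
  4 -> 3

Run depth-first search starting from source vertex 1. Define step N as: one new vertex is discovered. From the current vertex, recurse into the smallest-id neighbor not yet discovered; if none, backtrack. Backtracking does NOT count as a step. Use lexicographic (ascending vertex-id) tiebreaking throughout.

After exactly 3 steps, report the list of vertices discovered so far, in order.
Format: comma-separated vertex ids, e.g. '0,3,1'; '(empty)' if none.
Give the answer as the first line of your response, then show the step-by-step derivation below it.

1,2,0

step 1: discover 1; path=1; order=1
step 2: discover 2; path=1>2; order=1,2
step 3: discover 0; path=1>2>0; order=1,2,0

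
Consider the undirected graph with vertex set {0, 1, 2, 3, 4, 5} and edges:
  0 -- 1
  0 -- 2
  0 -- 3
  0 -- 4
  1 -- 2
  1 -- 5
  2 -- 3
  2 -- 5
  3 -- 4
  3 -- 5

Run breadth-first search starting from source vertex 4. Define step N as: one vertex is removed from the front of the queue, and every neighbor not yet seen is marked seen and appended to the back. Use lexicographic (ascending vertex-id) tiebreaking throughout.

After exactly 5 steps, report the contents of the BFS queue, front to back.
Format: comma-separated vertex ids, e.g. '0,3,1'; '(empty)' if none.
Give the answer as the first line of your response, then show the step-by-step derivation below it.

5

step 1: dequeue 4; queue=[0,3]; order=4
step 2: dequeue 0; queue=[3,1,2]; order=4,0
step 3: dequeue 3; queue=[1,2,5]; order=4,0,3
step 4: dequeue 1; queue=[2,5]; order=4,0,3,1
step 5: dequeue 2; queue=[5]; order=4,0,3,1,2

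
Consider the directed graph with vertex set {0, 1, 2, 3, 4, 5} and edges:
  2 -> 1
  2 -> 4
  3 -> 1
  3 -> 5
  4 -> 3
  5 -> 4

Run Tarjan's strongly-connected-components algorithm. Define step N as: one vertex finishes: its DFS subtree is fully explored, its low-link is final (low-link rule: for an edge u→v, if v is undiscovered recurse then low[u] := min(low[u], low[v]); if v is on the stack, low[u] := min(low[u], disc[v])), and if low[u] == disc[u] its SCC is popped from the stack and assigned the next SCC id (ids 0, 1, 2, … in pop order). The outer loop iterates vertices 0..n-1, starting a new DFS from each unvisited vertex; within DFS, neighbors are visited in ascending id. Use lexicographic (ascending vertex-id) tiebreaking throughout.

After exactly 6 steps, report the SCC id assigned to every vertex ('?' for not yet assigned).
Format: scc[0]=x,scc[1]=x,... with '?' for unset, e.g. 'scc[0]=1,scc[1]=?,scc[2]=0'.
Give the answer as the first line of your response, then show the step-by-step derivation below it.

scc[0]=0,scc[1]=1,scc[2]=3,scc[3]=2,scc[4]=2,scc[5]=2

step 1: low=(low[0]=0,low[1]=?,low[2]=?,low[3]=?,low[4]=?,low[5]=?); scc=(scc[0]=0,scc[1]=?,scc[2]=?,scc[3]=?,scc[4]=?,scc[5]=?)
step 2: low=(low[0]=0,low[1]=1,low[2]=?,low[3]=?,low[4]=?,low[5]=?); scc=(scc[0]=0,scc[1]=1,scc[2]=?,scc[3]=?,scc[4]=?,scc[5]=?)
step 3: low=(low[0]=0,low[1]=1,low[2]=2,low[3]=4,low[4]=3,low[5]=3); scc=(scc[0]=0,scc[1]=1,scc[2]=?,scc[3]=?,scc[4]=?,scc[5]=?)
step 4: low=(low[0]=0,low[1]=1,low[2]=2,low[3]=3,low[4]=3,low[5]=3); scc=(scc[0]=0,scc[1]=1,scc[2]=?,scc[3]=?,scc[4]=?,scc[5]=?)
step 5: low=(low[0]=0,low[1]=1,low[2]=2,low[3]=3,low[4]=3,low[5]=3); scc=(scc[0]=0,scc[1]=1,scc[2]=?,scc[3]=2,scc[4]=2,scc[5]=2)
step 6: low=(low[0]=0,low[1]=1,low[2]=2,low[3]=3,low[4]=3,low[5]=3); scc=(scc[0]=0,scc[1]=1,scc[2]=3,scc[3]=2,scc[4]=2,scc[5]=2)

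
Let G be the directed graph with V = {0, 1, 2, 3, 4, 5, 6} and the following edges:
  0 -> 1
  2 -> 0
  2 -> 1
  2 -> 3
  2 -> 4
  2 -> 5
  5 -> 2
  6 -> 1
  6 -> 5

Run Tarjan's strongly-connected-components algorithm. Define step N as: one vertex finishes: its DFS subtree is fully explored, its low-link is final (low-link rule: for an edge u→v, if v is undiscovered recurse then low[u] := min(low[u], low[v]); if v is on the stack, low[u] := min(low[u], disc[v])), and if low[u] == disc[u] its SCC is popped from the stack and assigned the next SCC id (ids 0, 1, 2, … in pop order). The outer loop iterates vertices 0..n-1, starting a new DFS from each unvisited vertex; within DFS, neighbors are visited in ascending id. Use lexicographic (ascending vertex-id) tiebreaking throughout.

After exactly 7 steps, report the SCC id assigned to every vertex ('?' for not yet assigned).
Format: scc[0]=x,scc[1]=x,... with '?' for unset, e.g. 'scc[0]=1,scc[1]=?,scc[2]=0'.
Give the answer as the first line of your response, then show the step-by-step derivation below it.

scc[0]=1,scc[1]=0,scc[2]=4,scc[3]=2,scc[4]=3,scc[5]=4,scc[6]=5

step 1: low=(low[0]=0,low[1]=1,low[2]=?,low[3]=?,low[4]=?,low[5]=?,low[6]=?); scc=(scc[0]=?,scc[1]=0,scc[2]=?,scc[3]=?,scc[4]=?,scc[5]=?,scc[6]=?)
step 2: low=(low[0]=0,low[1]=1,low[2]=?,low[3]=?,low[4]=?,low[5]=?,low[6]=?); scc=(scc[0]=1,scc[1]=0,scc[2]=?,scc[3]=?,scc[4]=?,scc[5]=?,scc[6]=?)
step 3: low=(low[0]=0,low[1]=1,low[2]=2,low[3]=3,low[4]=?,low[5]=?,low[6]=?); scc=(scc[0]=1,scc[1]=0,scc[2]=?,scc[3]=2,scc[4]=?,scc[5]=?,scc[6]=?)
step 4: low=(low[0]=0,low[1]=1,low[2]=2,low[3]=3,low[4]=4,low[5]=?,low[6]=?); scc=(scc[0]=1,scc[1]=0,scc[2]=?,scc[3]=2,scc[4]=3,scc[5]=?,scc[6]=?)
step 5: low=(low[0]=0,low[1]=1,low[2]=2,low[3]=3,low[4]=4,low[5]=2,low[6]=?); scc=(scc[0]=1,scc[1]=0,scc[2]=?,scc[3]=2,scc[4]=3,scc[5]=?,scc[6]=?)
step 6: low=(low[0]=0,low[1]=1,low[2]=2,low[3]=3,low[4]=4,low[5]=2,low[6]=?); scc=(scc[0]=1,scc[1]=0,scc[2]=4,scc[3]=2,scc[4]=3,scc[5]=4,scc[6]=?)
step 7: low=(low[0]=0,low[1]=1,low[2]=2,low[3]=3,low[4]=4,low[5]=2,low[6]=6); scc=(scc[0]=1,scc[1]=0,scc[2]=4,scc[3]=2,scc[4]=3,scc[5]=4,scc[6]=5)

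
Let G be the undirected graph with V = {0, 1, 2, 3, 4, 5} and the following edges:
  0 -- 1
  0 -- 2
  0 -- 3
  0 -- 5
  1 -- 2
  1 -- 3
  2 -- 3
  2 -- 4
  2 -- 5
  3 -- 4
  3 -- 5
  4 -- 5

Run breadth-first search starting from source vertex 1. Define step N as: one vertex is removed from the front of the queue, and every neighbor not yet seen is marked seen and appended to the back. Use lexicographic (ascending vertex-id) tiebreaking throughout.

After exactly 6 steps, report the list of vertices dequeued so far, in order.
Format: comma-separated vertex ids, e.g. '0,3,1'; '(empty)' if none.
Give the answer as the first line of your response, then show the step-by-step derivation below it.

1,0,2,3,5,4

step 1: dequeue 1; queue=[0,2,3]; order=1
step 2: dequeue 0; queue=[2,3,5]; order=1,0
step 3: dequeue 2; queue=[3,5,4]; order=1,0,2
step 4: dequeue 3; queue=[5,4]; order=1,0,2,3
step 5: dequeue 5; queue=[4]; order=1,0,2,3,5
step 6: dequeue 4; queue=[(empty)]; order=1,0,2,3,5,4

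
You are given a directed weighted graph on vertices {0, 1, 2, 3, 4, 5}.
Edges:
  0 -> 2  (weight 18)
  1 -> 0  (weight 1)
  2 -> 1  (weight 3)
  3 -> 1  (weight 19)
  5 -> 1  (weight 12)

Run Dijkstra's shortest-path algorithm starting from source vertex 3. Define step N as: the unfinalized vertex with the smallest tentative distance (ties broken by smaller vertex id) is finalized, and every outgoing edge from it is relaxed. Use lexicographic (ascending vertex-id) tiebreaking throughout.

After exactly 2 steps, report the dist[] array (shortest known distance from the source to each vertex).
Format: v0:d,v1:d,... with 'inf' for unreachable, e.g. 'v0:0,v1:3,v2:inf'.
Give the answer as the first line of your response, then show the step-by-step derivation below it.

v0:20,v1:19,v2:inf,v3:0,v4:inf,v5:inf

step 1: dist = v0:inf,v1:19,v2:inf,v3:0,v4:inf,v5:inf
step 2: dist = v0:20,v1:19,v2:inf,v3:0,v4:inf,v5:inf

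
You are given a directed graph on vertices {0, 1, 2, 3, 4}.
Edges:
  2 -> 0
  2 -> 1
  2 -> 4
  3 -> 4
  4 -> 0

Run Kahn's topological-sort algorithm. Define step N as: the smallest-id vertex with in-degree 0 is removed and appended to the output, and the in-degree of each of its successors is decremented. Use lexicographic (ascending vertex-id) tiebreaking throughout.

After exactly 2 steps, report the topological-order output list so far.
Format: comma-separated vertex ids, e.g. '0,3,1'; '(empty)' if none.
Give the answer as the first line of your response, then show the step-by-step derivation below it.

2,1

step 1: output 2; order=[2]; indeg=(1,0,0,0,1)
step 2: output 1; order=[2,1]; indeg=(1,0,0,0,1)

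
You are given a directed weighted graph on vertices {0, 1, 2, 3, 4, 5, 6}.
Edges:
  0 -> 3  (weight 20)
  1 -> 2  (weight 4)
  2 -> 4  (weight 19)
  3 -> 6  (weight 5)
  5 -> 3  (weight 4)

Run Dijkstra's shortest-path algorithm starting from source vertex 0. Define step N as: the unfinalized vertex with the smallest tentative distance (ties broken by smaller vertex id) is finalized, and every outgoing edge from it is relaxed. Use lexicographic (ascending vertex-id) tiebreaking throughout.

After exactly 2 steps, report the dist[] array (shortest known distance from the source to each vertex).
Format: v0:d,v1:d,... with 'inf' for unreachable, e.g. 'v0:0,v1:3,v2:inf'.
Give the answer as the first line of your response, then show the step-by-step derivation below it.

v0:0,v1:inf,v2:inf,v3:20,v4:inf,v5:inf,v6:25

step 1: dist = v0:0,v1:inf,v2:inf,v3:20,v4:inf,v5:inf,v6:inf
step 2: dist = v0:0,v1:inf,v2:inf,v3:20,v4:inf,v5:inf,v6:25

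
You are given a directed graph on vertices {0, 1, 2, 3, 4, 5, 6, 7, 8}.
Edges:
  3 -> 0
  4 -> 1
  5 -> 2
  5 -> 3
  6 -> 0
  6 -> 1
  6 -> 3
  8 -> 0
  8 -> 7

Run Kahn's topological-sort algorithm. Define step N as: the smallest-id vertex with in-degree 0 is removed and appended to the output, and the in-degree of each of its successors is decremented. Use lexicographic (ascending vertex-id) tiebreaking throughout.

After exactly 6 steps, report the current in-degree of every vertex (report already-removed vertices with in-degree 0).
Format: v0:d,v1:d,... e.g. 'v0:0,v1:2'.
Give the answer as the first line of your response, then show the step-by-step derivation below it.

v0:1,v1:0,v2:0,v3:0,v4:0,v5:0,v6:0,v7:1,v8:0

step 1: output 4; order=[4]; indeg=(3,1,1,2,0,0,0,1,0)
step 2: output 5; order=[4,5]; indeg=(3,1,0,1,0,0,0,1,0)
step 3: output 2; order=[4,5,2]; indeg=(3,1,0,1,0,0,0,1,0)
step 4: output 6; order=[4,5,2,6]; indeg=(2,0,0,0,0,0,0,1,0)
step 5: output 1; order=[4,5,2,6,1]; indeg=(2,0,0,0,0,0,0,1,0)
step 6: output 3; order=[4,5,2,6,1,3]; indeg=(1,0,0,0,0,0,0,1,0)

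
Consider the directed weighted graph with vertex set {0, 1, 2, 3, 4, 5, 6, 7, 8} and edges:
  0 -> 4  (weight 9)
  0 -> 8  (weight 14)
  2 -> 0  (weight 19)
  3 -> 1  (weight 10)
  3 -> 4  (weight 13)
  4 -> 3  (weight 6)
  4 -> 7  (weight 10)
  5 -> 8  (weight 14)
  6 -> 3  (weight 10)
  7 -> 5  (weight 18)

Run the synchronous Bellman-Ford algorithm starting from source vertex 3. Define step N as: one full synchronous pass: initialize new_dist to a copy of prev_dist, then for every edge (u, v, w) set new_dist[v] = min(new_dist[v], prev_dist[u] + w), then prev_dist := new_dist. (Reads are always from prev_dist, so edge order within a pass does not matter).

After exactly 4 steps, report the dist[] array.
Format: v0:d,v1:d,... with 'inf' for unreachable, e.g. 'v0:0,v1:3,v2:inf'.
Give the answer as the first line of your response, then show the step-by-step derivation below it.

v0:inf,v1:10,v2:inf,v3:0,v4:13,v5:41,v6:inf,v7:23,v8:55

step 1: dist = v0:inf,v1:10,v2:inf,v3:0,v4:13,v5:inf,v6:inf,v7:inf,v8:inf
step 2: dist = v0:inf,v1:10,v2:inf,v3:0,v4:13,v5:inf,v6:inf,v7:23,v8:inf
step 3: dist = v0:inf,v1:10,v2:inf,v3:0,v4:13,v5:41,v6:inf,v7:23,v8:inf
step 4: dist = v0:inf,v1:10,v2:inf,v3:0,v4:13,v5:41,v6:inf,v7:23,v8:55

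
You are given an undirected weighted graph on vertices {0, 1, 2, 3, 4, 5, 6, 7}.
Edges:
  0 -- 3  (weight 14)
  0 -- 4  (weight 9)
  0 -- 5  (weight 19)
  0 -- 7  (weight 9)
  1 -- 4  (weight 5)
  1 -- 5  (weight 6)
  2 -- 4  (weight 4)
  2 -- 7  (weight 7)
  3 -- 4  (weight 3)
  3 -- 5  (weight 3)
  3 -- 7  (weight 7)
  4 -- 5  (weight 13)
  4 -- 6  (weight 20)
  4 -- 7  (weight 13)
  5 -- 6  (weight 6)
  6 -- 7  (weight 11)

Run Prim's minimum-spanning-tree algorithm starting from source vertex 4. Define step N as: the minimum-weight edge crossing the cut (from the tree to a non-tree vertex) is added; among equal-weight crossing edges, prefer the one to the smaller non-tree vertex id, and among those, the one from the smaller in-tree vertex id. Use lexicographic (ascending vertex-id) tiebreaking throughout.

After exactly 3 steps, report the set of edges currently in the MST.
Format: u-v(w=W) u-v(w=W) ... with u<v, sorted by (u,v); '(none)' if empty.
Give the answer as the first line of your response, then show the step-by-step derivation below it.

2-4(w=4) 3-4(w=3) 3-5(w=3)

step 1: add edge 3-4 (w=3); MST = {3-4(w=3)}
step 2: add edge 3-5 (w=3); MST = {3-4(w=3) 3-5(w=3)}
step 3: add edge 2-4 (w=4); MST = {2-4(w=4) 3-4(w=3) 3-5(w=3)}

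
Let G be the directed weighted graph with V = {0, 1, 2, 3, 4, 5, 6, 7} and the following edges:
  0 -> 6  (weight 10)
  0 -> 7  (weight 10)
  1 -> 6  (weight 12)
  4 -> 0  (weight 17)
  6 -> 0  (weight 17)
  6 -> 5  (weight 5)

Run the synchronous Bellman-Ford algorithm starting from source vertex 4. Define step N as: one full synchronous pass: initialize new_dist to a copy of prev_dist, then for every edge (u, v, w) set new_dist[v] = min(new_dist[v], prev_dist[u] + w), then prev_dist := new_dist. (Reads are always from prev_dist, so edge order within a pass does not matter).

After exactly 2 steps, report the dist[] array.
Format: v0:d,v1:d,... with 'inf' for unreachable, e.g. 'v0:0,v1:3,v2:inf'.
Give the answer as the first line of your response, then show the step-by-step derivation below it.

v0:17,v1:inf,v2:inf,v3:inf,v4:0,v5:inf,v6:27,v7:27

step 1: dist = v0:17,v1:inf,v2:inf,v3:inf,v4:0,v5:inf,v6:inf,v7:inf
step 2: dist = v0:17,v1:inf,v2:inf,v3:inf,v4:0,v5:inf,v6:27,v7:27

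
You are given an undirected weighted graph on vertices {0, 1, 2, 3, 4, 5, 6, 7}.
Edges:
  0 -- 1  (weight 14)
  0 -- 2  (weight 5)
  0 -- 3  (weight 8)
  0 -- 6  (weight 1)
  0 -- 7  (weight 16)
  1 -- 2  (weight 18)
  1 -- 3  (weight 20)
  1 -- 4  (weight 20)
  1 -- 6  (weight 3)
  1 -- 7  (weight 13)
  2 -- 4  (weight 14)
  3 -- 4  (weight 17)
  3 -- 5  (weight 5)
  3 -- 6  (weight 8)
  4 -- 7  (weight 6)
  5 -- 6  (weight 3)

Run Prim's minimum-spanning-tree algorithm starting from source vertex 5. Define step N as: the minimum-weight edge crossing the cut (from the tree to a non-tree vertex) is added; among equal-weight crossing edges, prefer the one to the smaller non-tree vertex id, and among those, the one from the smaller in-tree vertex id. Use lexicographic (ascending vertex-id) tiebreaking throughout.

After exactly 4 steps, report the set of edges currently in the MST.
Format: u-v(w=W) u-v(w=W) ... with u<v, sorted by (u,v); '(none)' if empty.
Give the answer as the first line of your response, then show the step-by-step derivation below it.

0-2(w=5) 0-6(w=1) 1-6(w=3) 5-6(w=3)

step 1: add edge 5-6 (w=3); MST = {5-6(w=3)}
step 2: add edge 0-6 (w=1); MST = {0-6(w=1) 5-6(w=3)}
step 3: add edge 1-6 (w=3); MST = {0-6(w=1) 1-6(w=3) 5-6(w=3)}
step 4: add edge 0-2 (w=5); MST = {0-2(w=5) 0-6(w=1) 1-6(w=3) 5-6(w=3)}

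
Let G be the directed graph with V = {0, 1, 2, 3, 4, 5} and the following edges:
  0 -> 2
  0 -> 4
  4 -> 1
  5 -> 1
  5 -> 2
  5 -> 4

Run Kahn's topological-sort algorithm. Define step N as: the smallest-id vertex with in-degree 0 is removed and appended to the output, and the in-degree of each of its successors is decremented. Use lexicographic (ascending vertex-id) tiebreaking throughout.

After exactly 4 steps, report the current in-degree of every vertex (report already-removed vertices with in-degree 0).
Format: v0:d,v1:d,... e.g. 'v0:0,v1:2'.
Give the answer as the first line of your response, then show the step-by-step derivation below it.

v0:0,v1:1,v2:0,v3:0,v4:0,v5:0

step 1: output 0; order=[0]; indeg=(0,2,1,0,1,0)
step 2: output 3; order=[0,3]; indeg=(0,2,1,0,1,0)
step 3: output 5; order=[0,3,5]; indeg=(0,1,0,0,0,0)
step 4: output 2; order=[0,3,5,2]; indeg=(0,1,0,0,0,0)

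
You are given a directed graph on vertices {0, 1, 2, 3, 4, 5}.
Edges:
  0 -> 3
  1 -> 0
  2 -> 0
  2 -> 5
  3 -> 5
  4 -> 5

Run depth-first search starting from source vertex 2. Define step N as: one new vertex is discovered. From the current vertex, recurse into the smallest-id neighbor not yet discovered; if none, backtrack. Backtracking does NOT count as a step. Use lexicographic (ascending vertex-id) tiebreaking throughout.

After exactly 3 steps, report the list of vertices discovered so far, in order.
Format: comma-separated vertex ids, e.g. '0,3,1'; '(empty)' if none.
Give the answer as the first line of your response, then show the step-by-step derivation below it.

2,0,3

step 1: discover 2; path=2; order=2
step 2: discover 0; path=2>0; order=2,0
step 3: discover 3; path=2>0>3; order=2,0,3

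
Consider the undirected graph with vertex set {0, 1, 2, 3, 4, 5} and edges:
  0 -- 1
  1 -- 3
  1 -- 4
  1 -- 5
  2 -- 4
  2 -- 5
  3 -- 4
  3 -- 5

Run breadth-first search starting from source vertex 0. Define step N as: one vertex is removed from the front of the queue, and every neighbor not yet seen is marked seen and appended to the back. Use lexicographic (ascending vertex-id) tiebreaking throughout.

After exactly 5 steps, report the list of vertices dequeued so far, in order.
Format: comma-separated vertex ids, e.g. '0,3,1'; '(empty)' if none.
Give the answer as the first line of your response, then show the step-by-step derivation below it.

0,1,3,4,5

step 1: dequeue 0; queue=[1]; order=0
step 2: dequeue 1; queue=[3,4,5]; order=0,1
step 3: dequeue 3; queue=[4,5]; order=0,1,3
step 4: dequeue 4; queue=[5,2]; order=0,1,3,4
step 5: dequeue 5; queue=[2]; order=0,1,3,4,5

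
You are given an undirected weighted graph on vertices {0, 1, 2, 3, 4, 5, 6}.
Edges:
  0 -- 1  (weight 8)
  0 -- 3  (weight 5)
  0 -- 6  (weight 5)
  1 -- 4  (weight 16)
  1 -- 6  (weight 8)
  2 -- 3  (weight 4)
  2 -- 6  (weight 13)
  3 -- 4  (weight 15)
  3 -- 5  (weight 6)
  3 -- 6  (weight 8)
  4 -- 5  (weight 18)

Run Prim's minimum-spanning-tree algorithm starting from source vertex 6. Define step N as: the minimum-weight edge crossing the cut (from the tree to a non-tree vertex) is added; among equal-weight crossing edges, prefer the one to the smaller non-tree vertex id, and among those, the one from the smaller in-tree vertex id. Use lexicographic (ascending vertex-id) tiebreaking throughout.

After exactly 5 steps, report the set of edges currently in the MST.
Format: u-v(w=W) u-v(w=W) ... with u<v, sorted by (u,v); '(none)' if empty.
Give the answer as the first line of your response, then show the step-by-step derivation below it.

0-1(w=8) 0-3(w=5) 0-6(w=5) 2-3(w=4) 3-5(w=6)

step 1: add edge 0-6 (w=5); MST = {0-6(w=5)}
step 2: add edge 0-3 (w=5); MST = {0-3(w=5) 0-6(w=5)}
step 3: add edge 2-3 (w=4); MST = {0-3(w=5) 0-6(w=5) 2-3(w=4)}
step 4: add edge 3-5 (w=6); MST = {0-3(w=5) 0-6(w=5) 2-3(w=4) 3-5(w=6)}
step 5: add edge 0-1 (w=8); MST = {0-1(w=8) 0-3(w=5) 0-6(w=5) 2-3(w=4) 3-5(w=6)}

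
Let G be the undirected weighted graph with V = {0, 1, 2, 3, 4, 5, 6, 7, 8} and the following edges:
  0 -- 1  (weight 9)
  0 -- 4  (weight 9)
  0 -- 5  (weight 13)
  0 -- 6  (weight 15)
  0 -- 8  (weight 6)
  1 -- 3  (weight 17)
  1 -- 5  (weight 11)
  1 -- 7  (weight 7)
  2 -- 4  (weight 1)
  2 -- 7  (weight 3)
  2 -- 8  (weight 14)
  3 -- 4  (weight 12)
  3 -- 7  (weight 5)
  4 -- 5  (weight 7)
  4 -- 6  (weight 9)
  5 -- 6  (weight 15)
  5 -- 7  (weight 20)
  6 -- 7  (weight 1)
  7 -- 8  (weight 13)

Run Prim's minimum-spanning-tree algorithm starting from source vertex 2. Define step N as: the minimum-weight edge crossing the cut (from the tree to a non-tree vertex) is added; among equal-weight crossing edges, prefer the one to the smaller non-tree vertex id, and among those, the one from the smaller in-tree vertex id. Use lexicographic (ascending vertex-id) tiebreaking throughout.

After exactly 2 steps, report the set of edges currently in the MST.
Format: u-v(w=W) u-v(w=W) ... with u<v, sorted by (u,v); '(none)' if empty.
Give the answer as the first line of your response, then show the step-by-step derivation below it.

2-4(w=1) 2-7(w=3)

step 1: add edge 2-4 (w=1); MST = {2-4(w=1)}
step 2: add edge 2-7 (w=3); MST = {2-4(w=1) 2-7(w=3)}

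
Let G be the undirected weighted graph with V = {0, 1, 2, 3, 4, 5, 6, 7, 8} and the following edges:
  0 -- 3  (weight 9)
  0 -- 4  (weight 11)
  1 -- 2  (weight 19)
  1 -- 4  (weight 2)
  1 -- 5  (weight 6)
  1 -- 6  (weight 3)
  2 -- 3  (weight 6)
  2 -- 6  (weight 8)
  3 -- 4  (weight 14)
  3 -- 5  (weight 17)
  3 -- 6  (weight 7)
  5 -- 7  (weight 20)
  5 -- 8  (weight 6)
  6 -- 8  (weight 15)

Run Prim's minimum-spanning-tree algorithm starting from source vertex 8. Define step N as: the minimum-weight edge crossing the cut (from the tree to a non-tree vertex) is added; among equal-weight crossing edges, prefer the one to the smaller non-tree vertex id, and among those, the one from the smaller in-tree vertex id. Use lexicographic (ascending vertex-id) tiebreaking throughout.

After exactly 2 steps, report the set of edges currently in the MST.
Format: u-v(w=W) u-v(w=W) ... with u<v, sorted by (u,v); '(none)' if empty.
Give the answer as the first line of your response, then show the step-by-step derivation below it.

1-5(w=6) 5-8(w=6)

step 1: add edge 5-8 (w=6); MST = {5-8(w=6)}
step 2: add edge 1-5 (w=6); MST = {1-5(w=6) 5-8(w=6)}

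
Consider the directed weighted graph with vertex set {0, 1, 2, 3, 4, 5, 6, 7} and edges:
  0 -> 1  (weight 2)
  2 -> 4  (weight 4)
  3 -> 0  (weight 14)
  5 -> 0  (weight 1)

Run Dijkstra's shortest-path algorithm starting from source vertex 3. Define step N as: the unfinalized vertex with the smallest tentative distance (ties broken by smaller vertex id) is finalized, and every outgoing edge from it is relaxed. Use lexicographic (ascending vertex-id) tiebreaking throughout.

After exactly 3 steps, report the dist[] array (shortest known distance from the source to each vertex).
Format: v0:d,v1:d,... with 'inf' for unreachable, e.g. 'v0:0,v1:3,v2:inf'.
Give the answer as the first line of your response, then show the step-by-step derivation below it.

v0:14,v1:16,v2:inf,v3:0,v4:inf,v5:inf,v6:inf,v7:inf

step 1: dist = v0:14,v1:inf,v2:inf,v3:0,v4:inf,v5:inf,v6:inf,v7:inf
step 2: dist = v0:14,v1:16,v2:inf,v3:0,v4:inf,v5:inf,v6:inf,v7:inf
step 3: dist = v0:14,v1:16,v2:inf,v3:0,v4:inf,v5:inf,v6:inf,v7:inf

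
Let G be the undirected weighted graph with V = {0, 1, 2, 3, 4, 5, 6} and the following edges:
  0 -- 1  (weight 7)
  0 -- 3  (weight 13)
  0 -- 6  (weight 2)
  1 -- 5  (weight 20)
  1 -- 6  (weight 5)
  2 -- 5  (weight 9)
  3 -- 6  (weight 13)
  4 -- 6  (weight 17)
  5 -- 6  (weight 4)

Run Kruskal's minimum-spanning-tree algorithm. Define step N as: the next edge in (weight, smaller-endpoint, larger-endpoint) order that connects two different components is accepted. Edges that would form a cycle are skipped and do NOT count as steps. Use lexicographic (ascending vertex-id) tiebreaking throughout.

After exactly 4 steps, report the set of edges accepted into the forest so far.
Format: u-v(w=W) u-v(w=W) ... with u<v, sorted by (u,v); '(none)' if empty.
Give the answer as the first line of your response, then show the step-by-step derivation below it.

0-6(w=2) 1-6(w=5) 2-5(w=9) 5-6(w=4)

step 1: add edge 0-6 (w=2); MST = {0-6(w=2)}
step 2: add edge 5-6 (w=4); MST = {0-6(w=2) 5-6(w=4)}
step 3: add edge 1-6 (w=5); MST = {0-6(w=2) 1-6(w=5) 5-6(w=4)}
step 4: add edge 2-5 (w=9); MST = {0-6(w=2) 1-6(w=5) 2-5(w=9) 5-6(w=4)}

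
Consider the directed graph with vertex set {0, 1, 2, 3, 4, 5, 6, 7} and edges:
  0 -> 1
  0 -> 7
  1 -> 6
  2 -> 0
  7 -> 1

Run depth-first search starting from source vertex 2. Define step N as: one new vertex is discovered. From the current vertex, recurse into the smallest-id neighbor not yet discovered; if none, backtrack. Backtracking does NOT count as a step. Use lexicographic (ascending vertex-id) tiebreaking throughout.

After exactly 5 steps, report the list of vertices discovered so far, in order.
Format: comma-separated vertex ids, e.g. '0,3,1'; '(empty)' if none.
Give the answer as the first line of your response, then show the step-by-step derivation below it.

2,0,1,6,7

step 1: discover 2; path=2; order=2
step 2: discover 0; path=2>0; order=2,0
step 3: discover 1; path=2>0>1; order=2,0,1
step 4: discover 6; path=2>0>1>6; order=2,0,1,6
step 5: discover 7; path=2>0>7; order=2,0,1,6,7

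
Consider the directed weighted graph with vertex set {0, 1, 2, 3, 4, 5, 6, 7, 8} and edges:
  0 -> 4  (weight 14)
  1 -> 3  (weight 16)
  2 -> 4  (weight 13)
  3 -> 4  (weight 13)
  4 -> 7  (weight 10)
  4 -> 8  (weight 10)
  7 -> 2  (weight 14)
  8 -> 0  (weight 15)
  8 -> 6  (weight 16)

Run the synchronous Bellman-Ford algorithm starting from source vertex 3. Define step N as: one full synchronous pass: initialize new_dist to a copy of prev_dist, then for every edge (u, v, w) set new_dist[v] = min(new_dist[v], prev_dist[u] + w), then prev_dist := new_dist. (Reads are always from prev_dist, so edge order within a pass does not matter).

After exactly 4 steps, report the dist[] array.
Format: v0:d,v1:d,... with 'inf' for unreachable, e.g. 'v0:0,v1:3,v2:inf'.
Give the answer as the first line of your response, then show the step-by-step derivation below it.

v0:38,v1:inf,v2:37,v3:0,v4:13,v5:inf,v6:39,v7:23,v8:23

step 1: dist = v0:inf,v1:inf,v2:inf,v3:0,v4:13,v5:inf,v6:inf,v7:inf,v8:inf
step 2: dist = v0:inf,v1:inf,v2:inf,v3:0,v4:13,v5:inf,v6:inf,v7:23,v8:23
step 3: dist = v0:38,v1:inf,v2:37,v3:0,v4:13,v5:inf,v6:39,v7:23,v8:23
step 4: dist = v0:38,v1:inf,v2:37,v3:0,v4:13,v5:inf,v6:39,v7:23,v8:23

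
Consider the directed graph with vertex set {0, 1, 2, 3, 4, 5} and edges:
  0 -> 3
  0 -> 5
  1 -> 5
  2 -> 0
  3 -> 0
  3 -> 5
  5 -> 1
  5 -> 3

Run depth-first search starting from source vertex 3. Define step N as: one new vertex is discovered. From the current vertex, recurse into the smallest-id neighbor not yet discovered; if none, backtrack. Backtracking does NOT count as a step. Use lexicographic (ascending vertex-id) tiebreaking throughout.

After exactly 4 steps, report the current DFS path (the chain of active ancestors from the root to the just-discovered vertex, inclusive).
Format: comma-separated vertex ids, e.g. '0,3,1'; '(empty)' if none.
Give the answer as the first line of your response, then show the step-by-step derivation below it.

3,0,5,1

step 1: discover 3; path=3; order=3
step 2: discover 0; path=3>0; order=3,0
step 3: discover 5; path=3>0>5; order=3,0,5
step 4: discover 1; path=3>0>5>1; order=3,0,5,1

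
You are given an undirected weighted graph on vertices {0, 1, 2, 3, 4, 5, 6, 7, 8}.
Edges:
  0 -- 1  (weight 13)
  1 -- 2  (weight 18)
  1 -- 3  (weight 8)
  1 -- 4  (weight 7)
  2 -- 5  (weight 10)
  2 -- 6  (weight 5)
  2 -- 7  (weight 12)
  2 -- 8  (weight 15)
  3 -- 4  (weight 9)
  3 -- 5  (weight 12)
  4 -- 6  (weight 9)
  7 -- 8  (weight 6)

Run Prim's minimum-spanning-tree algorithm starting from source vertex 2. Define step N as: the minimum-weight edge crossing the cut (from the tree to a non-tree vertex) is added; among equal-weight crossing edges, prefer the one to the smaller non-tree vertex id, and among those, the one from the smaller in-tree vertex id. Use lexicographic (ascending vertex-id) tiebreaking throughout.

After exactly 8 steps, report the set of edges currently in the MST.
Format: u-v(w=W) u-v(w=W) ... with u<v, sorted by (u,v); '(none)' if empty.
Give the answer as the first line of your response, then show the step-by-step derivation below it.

0-1(w=13) 1-3(w=8) 1-4(w=7) 2-5(w=10) 2-6(w=5) 2-7(w=12) 4-6(w=9) 7-8(w=6)

step 1: add edge 2-6 (w=5); MST = {2-6(w=5)}
step 2: add edge 4-6 (w=9); MST = {2-6(w=5) 4-6(w=9)}
step 3: add edge 1-4 (w=7); MST = {1-4(w=7) 2-6(w=5) 4-6(w=9)}
step 4: add edge 1-3 (w=8); MST = {1-3(w=8) 1-4(w=7) 2-6(w=5) 4-6(w=9)}
step 5: add edge 2-5 (w=10); MST = {1-3(w=8) 1-4(w=7) 2-5(w=10) 2-6(w=5) 4-6(w=9)}
step 6: add edge 2-7 (w=12); MST = {1-3(w=8) 1-4(w=7) 2-5(w=10) 2-6(w=5) 2-7(w=12) 4-6(w=9)}
step 7: add edge 7-8 (w=6); MST = {1-3(w=8) 1-4(w=7) 2-5(w=10) 2-6(w=5) 2-7(w=12) 4-6(w=9) 7-8(w=6)}
step 8: add edge 0-1 (w=13); MST = {0-1(w=13) 1-3(w=8) 1-4(w=7) 2-5(w=10) 2-6(w=5) 2-7(w=12) 4-6(w=9) 7-8(w=6)}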